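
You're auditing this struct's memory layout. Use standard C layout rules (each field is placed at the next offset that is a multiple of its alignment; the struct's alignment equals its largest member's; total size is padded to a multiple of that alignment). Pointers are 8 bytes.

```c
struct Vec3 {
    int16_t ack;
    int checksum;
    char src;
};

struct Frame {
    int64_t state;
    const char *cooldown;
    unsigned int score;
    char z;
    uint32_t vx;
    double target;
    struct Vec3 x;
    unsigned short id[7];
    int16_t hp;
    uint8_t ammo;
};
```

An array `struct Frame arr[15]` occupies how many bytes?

1080

Vec3: 0..2  ack  (2B, 2-aligned); 2..4  -- padding (2B); 4..8  checksum  (4B, 4-aligned); 8..9  src  (1B, 1-aligned); 9..12  -- tail padding (3B); sizeof = 12, alignof = 4
0..8  state  (8B, 8-aligned)
8..16  cooldown  (8B, 8-aligned)
16..20  score  (4B, 4-aligned)
20..21  z  (1B, 1-aligned)
21..24  -- padding (3B)
24..28  vx  (4B, 4-aligned)
28..32  -- padding (4B)
32..40  target  (8B, 8-aligned)
40..52  x  (12B, 4-aligned)
52..66  id  (14B, 2-aligned)
66..68  hp  (2B, 2-aligned)
68..69  ammo  (1B, 1-aligned)
69..72  -- tail padding (3B)
sizeof = 72, alignof = 8
array of 15: 15 × 72 = 1080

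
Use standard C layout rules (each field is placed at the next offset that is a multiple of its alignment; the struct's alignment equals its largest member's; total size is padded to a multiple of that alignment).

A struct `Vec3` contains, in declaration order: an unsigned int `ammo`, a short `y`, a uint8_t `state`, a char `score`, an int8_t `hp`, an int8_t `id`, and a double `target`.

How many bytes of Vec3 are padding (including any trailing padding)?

0..4  ammo  (4B, 4-aligned)
4..6  y  (2B, 2-aligned)
6..7  state  (1B, 1-aligned)
7..8  score  (1B, 1-aligned)
8..9  hp  (1B, 1-aligned)
9..10  id  (1B, 1-aligned)
10..16  -- padding (6B)
16..24  target  (8B, 8-aligned)
sizeof = 24, alignof = 8
data bytes 18, size 24 → padding 6

6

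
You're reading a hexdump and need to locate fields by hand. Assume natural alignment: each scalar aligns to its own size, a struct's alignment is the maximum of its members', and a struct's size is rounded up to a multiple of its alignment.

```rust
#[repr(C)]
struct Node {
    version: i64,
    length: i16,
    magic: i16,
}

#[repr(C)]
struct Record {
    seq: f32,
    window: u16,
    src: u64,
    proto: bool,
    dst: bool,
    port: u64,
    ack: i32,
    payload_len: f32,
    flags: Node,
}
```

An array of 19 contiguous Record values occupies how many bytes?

1064

Node: @0: version [8B, align 8] → 8; @8: length [2B, align 2] → 10; @10: magic [2B, align 2] → 12; +4 tail pad (align 8); size 16, align 8
@0: seq [4B, align 4] → 4
@4: window [2B, align 2] → 6
+2 pad (align 8)
@8: src [8B, align 8] → 16
@16: proto [1B, align 1] → 17
@17: dst [1B, align 1] → 18
+6 pad (align 8)
@24: port [8B, align 8] → 32
@32: ack [4B, align 4] → 36
@36: payload_len [4B, align 4] → 40
@40: flags [16B, align 8] → 56
size 56, align 8
array of 19: 19 × 56 = 1064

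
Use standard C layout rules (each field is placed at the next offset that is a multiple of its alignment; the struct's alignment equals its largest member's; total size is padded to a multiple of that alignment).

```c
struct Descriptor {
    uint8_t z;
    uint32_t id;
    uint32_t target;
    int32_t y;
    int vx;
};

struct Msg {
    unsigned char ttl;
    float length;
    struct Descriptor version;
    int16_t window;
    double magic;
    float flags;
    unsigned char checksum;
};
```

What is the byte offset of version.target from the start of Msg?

Descriptor: z at 0 (size 1, align 1) → ends 1; pad 3 to align 4 for id; id at 4 (size 4, align 4) → ends 8; target at 8 (size 4, align 4) → ends 12; y at 12 (size 4, align 4) → ends 16; vx at 16 (size 4, align 4) → ends 20; total 20 bytes, alignment 4
ttl at 0 (size 1, align 1) → ends 1
pad 3 to align 4 for length
length at 4 (size 4, align 4) → ends 8
version at 8 (size 20, align 4) → ends 28
within Descriptor: target at 8
8 + 8 = 16

16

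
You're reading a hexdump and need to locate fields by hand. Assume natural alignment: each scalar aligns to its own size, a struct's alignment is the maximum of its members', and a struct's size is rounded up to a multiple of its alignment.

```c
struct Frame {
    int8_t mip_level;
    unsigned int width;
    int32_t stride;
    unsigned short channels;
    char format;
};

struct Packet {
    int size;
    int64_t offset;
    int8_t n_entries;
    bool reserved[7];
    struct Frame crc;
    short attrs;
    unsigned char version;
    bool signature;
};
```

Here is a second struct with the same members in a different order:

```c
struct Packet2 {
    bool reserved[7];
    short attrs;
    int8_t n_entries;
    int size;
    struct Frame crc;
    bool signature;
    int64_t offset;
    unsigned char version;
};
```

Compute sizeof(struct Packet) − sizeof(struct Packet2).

Frame: @0: mip_level [1B, align 1] → 1; +3 pad (align 4); @4: width [4B, align 4] → 8; @8: stride [4B, align 4] → 12; @12: channels [2B, align 2] → 14; @14: format [1B, align 1] → 15; +1 tail pad (align 4); size 16, align 4
@0: size [4B, align 4] → 4
+4 pad (align 8)
@8: offset [8B, align 8] → 16
@16: n_entries [1B, align 1] → 17
@17: reserved [7B, align 1] → 24
@24: crc [16B, align 4] → 40
@40: attrs [2B, align 2] → 42
@42: version [1B, align 1] → 43
@43: signature [1B, align 1] → 44
+4 tail pad (align 8)
size 48, align 8
— Packet2 —
@0: reserved [7B, align 1] → 7
+1 pad (align 2)
@8: attrs [2B, align 2] → 10
@10: n_entries [1B, align 1] → 11
+1 pad (align 4)
@12: size [4B, align 4] → 16
@16: crc [16B, align 4] → 32
@32: signature [1B, align 1] → 33
+7 pad (align 8)
@40: offset [8B, align 8] → 48
@48: version [1B, align 1] → 49
+7 tail pad (align 8)
size 56, align 8
48 − 56 = -8

-8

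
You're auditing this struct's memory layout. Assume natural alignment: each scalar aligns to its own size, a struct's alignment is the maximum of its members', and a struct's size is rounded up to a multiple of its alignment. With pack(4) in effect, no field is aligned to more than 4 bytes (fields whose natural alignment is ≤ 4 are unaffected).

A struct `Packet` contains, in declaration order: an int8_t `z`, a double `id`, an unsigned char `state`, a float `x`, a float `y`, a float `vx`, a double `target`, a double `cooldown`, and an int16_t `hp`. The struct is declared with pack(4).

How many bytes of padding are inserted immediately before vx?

0..1  z  (1B, 1-aligned)
1..4  -- padding (3B)
4..12  id  (8B, 4-aligned)
12..13  state  (1B, 1-aligned)
13..16  -- padding (3B)
16..20  x  (4B, 4-aligned)
20..24  y  (4B, 4-aligned)
24..28  vx  (4B, 4-aligned)

0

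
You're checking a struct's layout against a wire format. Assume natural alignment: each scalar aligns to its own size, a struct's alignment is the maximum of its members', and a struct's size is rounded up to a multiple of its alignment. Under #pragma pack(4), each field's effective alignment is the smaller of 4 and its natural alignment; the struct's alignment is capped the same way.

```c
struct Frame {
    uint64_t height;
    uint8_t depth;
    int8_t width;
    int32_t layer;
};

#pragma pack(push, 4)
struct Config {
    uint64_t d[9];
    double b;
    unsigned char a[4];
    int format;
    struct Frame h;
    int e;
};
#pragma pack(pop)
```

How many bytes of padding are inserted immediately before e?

0

Frame: @0: height [8B, align 8] → 8; @8: depth [1B, align 1] → 9; @9: width [1B, align 1] → 10; +2 pad (align 4); @12: layer [4B, align 4] → 16; size 16, align 8
@0: d [72B, align 4] → 72
@72: b [8B, align 4] → 80
@80: a [4B, align 1] → 84
@84: format [4B, align 4] → 88
@88: h [16B, align 4] → 104
@104: e [4B, align 4] → 108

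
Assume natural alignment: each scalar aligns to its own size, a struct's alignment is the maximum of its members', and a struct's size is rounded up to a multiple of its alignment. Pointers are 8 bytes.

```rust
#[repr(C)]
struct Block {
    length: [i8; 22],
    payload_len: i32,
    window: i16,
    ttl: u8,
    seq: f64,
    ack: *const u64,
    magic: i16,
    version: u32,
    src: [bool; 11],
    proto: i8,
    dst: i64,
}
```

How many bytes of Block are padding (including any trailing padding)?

9

0..22  length  (22B, 1-aligned)
22..24  -- padding (2B)
24..28  payload_len  (4B, 4-aligned)
28..30  window  (2B, 2-aligned)
30..31  ttl  (1B, 1-aligned)
31..32  -- padding (1B)
32..40  seq  (8B, 8-aligned)
40..48  ack  (8B, 8-aligned)
48..50  magic  (2B, 2-aligned)
50..52  -- padding (2B)
52..56  version  (4B, 4-aligned)
56..67  src  (11B, 1-aligned)
67..68  proto  (1B, 1-aligned)
68..72  -- padding (4B)
72..80  dst  (8B, 8-aligned)
sizeof = 80, alignof = 8
data bytes 71, size 80 → padding 9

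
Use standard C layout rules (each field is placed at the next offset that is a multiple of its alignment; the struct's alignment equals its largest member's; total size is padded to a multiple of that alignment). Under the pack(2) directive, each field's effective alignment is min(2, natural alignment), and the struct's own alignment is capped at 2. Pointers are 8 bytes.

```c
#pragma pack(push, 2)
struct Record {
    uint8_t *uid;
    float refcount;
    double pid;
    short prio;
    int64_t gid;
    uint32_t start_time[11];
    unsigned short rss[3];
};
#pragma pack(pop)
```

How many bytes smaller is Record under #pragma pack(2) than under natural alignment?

16

natural layout:
  uid at 0 (size 8, align 8) → ends 8
  refcount at 8 (size 4, align 4) → ends 12
  pad 4 to align 8 for pid
  pid at 16 (size 8, align 8) → ends 24
  prio at 24 (size 2, align 2) → ends 26
  pad 6 to align 8 for gid
  gid at 32 (size 8, align 8) → ends 40
  start_time at 40 (size 44, align 4) → ends 84
  rss at 84 (size 6, align 2) → ends 90
  tail pad 6 to reach multiple of 8
  total 96 bytes, alignment 8
packed(2) layout:
  uid at 0 (size 8, align 2) → ends 8
  refcount at 8 (size 4, align 2) → ends 12
  pid at 12 (size 8, align 2) → ends 20
  prio at 20 (size 2, align 2) → ends 22
  gid at 22 (size 8, align 2) → ends 30
  start_time at 30 (size 44, align 2) → ends 74
  rss at 74 (size 6, align 2) → ends 80
  total 80 bytes, alignment 2
96 − 80 = 16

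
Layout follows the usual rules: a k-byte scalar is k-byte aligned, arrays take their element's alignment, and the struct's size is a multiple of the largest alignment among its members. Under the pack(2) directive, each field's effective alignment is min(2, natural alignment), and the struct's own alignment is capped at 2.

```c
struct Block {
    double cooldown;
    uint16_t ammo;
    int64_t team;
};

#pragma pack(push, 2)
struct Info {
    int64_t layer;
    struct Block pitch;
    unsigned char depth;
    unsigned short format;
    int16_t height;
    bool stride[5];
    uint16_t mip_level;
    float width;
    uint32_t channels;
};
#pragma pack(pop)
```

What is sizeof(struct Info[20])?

1080

Block: 0..8  cooldown  (8B, 8-aligned); 8..10  ammo  (2B, 2-aligned); 10..16  -- padding (6B); 16..24  team  (8B, 8-aligned); sizeof = 24, alignof = 8
0..8  layer  (8B, 2-aligned)
8..32  pitch  (24B, 2-aligned)
32..33  depth  (1B, 1-aligned)
33..34  -- padding (1B)
34..36  format  (2B, 2-aligned)
36..38  height  (2B, 2-aligned)
38..43  stride  (5B, 1-aligned)
43..44  -- padding (1B)
44..46  mip_level  (2B, 2-aligned)
46..50  width  (4B, 2-aligned)
50..54  channels  (4B, 2-aligned)
sizeof = 54, alignof = 2
array of 20: 20 × 54 = 1080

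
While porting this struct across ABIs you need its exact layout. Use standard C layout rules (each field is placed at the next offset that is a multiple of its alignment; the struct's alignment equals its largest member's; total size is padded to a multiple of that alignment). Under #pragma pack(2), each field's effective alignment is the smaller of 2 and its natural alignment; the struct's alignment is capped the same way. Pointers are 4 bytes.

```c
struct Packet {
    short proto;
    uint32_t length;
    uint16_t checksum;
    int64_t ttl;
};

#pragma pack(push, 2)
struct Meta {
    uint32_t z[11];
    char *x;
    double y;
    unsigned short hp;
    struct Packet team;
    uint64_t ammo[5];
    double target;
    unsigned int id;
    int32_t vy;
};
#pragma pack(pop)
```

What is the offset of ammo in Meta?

Packet: 0..2  proto  (2B, 2-aligned); 2..4  -- padding (2B); 4..8  length  (4B, 4-aligned); 8..10  checksum  (2B, 2-aligned); 10..16  -- padding (6B); 16..24  ttl  (8B, 8-aligned); sizeof = 24, alignof = 8
0..44  z  (44B, 2-aligned)
44..48  x  (4B, 2-aligned)
48..56  y  (8B, 2-aligned)
56..58  hp  (2B, 2-aligned)
58..82  team  (24B, 2-aligned)
82..122  ammo  (40B, 2-aligned)

82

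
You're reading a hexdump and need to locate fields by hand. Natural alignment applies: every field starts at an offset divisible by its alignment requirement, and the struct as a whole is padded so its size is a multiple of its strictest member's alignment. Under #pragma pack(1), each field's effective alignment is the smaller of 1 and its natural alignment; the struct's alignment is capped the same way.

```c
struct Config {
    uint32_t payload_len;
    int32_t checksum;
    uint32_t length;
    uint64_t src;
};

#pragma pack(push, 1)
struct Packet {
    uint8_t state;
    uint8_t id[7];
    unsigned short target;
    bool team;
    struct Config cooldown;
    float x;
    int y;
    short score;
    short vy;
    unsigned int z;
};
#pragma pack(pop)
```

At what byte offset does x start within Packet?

35

Config: 0..4  payload_len  (4B, 4-aligned); 4..8  checksum  (4B, 4-aligned); 8..12  length  (4B, 4-aligned); 12..16  -- padding (4B); 16..24  src  (8B, 8-aligned); sizeof = 24, alignof = 8
0..1  state  (1B, 1-aligned)
1..8  id  (7B, 1-aligned)
8..10  target  (2B, 1-aligned)
10..11  team  (1B, 1-aligned)
11..35  cooldown  (24B, 1-aligned)
35..39  x  (4B, 1-aligned)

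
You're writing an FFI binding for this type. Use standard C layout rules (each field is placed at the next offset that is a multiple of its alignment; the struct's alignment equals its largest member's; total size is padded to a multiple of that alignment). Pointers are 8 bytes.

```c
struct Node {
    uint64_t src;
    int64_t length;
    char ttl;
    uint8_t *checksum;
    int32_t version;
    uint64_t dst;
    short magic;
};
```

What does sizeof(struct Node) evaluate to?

@0: src [8B, align 8] → 8
@8: length [8B, align 8] → 16
@16: ttl [1B, align 1] → 17
+7 pad (align 8)
@24: checksum [8B, align 8] → 32
@32: version [4B, align 4] → 36
+4 pad (align 8)
@40: dst [8B, align 8] → 48
@48: magic [2B, align 2] → 50
+6 tail pad (align 8)
size 56, align 8

56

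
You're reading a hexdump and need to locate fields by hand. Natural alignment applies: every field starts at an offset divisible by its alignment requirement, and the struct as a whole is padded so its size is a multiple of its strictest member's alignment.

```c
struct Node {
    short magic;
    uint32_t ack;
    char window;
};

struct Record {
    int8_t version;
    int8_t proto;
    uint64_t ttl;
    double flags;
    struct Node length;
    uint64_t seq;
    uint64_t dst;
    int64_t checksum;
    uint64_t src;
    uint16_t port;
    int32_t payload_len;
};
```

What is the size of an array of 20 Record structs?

Node: @0: magic [2B, align 2] → 2; +2 pad (align 4); @4: ack [4B, align 4] → 8; @8: window [1B, align 1] → 9; +3 tail pad (align 4); size 12, align 4
@0: version [1B, align 1] → 1
@1: proto [1B, align 1] → 2
+6 pad (align 8)
@8: ttl [8B, align 8] → 16
@16: flags [8B, align 8] → 24
@24: length [12B, align 4] → 36
+4 pad (align 8)
@40: seq [8B, align 8] → 48
@48: dst [8B, align 8] → 56
@56: checksum [8B, align 8] → 64
@64: src [8B, align 8] → 72
@72: port [2B, align 2] → 74
+2 pad (align 4)
@76: payload_len [4B, align 4] → 80
size 80, align 8
array of 20: 20 × 80 = 1600

1600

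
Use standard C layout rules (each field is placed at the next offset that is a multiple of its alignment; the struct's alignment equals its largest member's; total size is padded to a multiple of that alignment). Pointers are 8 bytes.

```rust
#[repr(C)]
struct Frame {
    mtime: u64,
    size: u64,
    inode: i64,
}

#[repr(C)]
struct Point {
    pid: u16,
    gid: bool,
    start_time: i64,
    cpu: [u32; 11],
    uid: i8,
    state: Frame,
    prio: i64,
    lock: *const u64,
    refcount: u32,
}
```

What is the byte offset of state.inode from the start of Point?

80

Frame: @0: mtime [8B, align 8] → 8; @8: size [8B, align 8] → 16; @16: inode [8B, align 8] → 24; size 24, align 8
@0: pid [2B, align 2] → 2
@2: gid [1B, align 1] → 3
+5 pad (align 8)
@8: start_time [8B, align 8] → 16
@16: cpu [44B, align 4] → 60
@60: uid [1B, align 1] → 61
+3 pad (align 8)
@64: state [24B, align 8] → 88
within Frame: inode at 16
64 + 16 = 80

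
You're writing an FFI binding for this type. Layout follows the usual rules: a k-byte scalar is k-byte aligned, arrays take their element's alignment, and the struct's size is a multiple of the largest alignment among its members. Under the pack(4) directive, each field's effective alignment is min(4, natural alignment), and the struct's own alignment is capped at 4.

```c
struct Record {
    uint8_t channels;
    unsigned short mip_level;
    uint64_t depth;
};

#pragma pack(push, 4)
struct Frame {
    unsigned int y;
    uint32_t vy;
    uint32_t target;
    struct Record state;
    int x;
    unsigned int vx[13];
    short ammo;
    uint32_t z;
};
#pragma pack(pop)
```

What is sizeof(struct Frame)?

Record: @0: channels [1B, align 1] → 1; +1 pad (align 2); @2: mip_level [2B, align 2] → 4; +4 pad (align 8); @8: depth [8B, align 8] → 16; size 16, align 8
@0: y [4B, align 4] → 4
@4: vy [4B, align 4] → 8
@8: target [4B, align 4] → 12
@12: state [16B, align 4] → 28
@28: x [4B, align 4] → 32
@32: vx [52B, align 4] → 84
@84: ammo [2B, align 2] → 86
+2 pad (align 4)
@88: z [4B, align 4] → 92
size 92, align 4

92 bytes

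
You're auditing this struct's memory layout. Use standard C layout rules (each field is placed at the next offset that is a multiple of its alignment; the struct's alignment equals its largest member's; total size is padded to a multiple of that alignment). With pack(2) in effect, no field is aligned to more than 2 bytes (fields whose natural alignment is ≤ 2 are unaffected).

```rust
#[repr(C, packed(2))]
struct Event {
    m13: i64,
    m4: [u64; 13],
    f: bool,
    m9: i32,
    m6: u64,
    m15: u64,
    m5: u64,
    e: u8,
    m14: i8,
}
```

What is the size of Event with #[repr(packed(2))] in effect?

144

@0: m13 [8B, align 2] → 8
@8: m4 [104B, align 2] → 112
@112: f [1B, align 1] → 113
+1 pad (align 2)
@114: m9 [4B, align 2] → 118
@118: m6 [8B, align 2] → 126
@126: m15 [8B, align 2] → 134
@134: m5 [8B, align 2] → 142
@142: e [1B, align 1] → 143
@143: m14 [1B, align 1] → 144
size 144, align 2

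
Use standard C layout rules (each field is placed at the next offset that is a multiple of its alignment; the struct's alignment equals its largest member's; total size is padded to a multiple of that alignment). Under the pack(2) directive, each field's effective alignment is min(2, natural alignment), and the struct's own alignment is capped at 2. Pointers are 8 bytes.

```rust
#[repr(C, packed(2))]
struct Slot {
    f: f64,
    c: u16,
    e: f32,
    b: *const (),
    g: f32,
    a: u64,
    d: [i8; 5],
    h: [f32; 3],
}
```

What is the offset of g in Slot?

@0: f [8B, align 2] → 8
@8: c [2B, align 2] → 10
@10: e [4B, align 2] → 14
@14: b [8B, align 2] → 22
@22: g [4B, align 2] → 26

22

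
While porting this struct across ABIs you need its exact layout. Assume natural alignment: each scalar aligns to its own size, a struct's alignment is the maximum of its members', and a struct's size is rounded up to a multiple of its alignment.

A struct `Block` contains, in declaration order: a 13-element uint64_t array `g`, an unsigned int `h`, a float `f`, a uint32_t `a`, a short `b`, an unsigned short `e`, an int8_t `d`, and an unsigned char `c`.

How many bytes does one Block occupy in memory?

128 bytes

@0: g [104B, align 8] → 104
@104: h [4B, align 4] → 108
@108: f [4B, align 4] → 112
@112: a [4B, align 4] → 116
@116: b [2B, align 2] → 118
@118: e [2B, align 2] → 120
@120: d [1B, align 1] → 121
@121: c [1B, align 1] → 122
+6 tail pad (align 8)
size 128, align 8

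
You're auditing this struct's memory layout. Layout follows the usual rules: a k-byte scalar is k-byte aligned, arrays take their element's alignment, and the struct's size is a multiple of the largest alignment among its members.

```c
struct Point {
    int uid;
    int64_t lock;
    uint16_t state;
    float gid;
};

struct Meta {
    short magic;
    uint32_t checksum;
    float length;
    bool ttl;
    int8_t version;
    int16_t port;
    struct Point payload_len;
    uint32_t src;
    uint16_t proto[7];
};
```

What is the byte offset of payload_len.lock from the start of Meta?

24

Point: @0: uid [4B, align 4] → 4; +4 pad (align 8); @8: lock [8B, align 8] → 16; @16: state [2B, align 2] → 18; +2 pad (align 4); @20: gid [4B, align 4] → 24; size 24, align 8
@0: magic [2B, align 2] → 2
+2 pad (align 4)
@4: checksum [4B, align 4] → 8
@8: length [4B, align 4] → 12
@12: ttl [1B, align 1] → 13
@13: version [1B, align 1] → 14
@14: port [2B, align 2] → 16
@16: payload_len [24B, align 8] → 40
within Point: lock at 8
16 + 8 = 24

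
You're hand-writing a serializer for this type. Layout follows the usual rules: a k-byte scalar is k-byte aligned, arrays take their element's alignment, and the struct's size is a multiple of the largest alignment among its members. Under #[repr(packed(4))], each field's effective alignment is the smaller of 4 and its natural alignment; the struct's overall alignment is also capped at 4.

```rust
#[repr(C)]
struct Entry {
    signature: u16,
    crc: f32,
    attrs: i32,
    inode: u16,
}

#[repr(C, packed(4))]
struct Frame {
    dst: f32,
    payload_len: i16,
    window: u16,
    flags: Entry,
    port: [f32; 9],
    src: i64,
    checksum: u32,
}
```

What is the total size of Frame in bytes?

72 bytes

Entry: @0: signature [2B, align 2] → 2; +2 pad (align 4); @4: crc [4B, align 4] → 8; @8: attrs [4B, align 4] → 12; @12: inode [2B, align 2] → 14; +2 tail pad (align 4); size 16, align 4
@0: dst [4B, align 4] → 4
@4: payload_len [2B, align 2] → 6
@6: window [2B, align 2] → 8
@8: flags [16B, align 4] → 24
@24: port [36B, align 4] → 60
@60: src [8B, align 4] → 68
@68: checksum [4B, align 4] → 72
size 72, align 4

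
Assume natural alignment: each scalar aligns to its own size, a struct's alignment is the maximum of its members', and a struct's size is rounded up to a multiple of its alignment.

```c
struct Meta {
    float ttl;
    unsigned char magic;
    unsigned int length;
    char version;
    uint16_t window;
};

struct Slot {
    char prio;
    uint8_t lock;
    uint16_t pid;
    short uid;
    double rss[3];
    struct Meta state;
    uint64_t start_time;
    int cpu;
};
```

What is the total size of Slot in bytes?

64

Meta: 0..4  ttl  (4B, 4-aligned); 4..5  magic  (1B, 1-aligned); 5..8  -- padding (3B); 8..12  length  (4B, 4-aligned); 12..13  version  (1B, 1-aligned); 13..14  -- padding (1B); 14..16  window  (2B, 2-aligned); sizeof = 16, alignof = 4
0..1  prio  (1B, 1-aligned)
1..2  lock  (1B, 1-aligned)
2..4  pid  (2B, 2-aligned)
4..6  uid  (2B, 2-aligned)
6..8  -- padding (2B)
8..32  rss  (24B, 8-aligned)
32..48  state  (16B, 4-aligned)
48..56  start_time  (8B, 8-aligned)
56..60  cpu  (4B, 4-aligned)
60..64  -- tail padding (4B)
sizeof = 64, alignof = 8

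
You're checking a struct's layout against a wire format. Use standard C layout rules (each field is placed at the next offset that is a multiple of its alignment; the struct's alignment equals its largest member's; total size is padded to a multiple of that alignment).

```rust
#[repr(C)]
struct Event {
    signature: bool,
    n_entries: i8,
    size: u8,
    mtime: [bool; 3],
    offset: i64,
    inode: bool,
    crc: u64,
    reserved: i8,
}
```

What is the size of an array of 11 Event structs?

0..1  signature  (1B, 1-aligned)
1..2  n_entries  (1B, 1-aligned)
2..3  size  (1B, 1-aligned)
3..6  mtime  (3B, 1-aligned)
6..8  -- padding (2B)
8..16  offset  (8B, 8-aligned)
16..17  inode  (1B, 1-aligned)
17..24  -- padding (7B)
24..32  crc  (8B, 8-aligned)
32..33  reserved  (1B, 1-aligned)
33..40  -- tail padding (7B)
sizeof = 40, alignof = 8
array of 11: 11 × 40 = 440

440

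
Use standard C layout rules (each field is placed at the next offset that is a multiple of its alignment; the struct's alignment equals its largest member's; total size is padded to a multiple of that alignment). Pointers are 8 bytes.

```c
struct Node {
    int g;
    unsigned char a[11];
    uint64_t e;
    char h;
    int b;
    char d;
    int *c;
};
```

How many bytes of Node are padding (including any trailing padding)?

0..4  g  (4B, 4-aligned)
4..15  a  (11B, 1-aligned)
15..16  -- padding (1B)
16..24  e  (8B, 8-aligned)
24..25  h  (1B, 1-aligned)
25..28  -- padding (3B)
28..32  b  (4B, 4-aligned)
32..33  d  (1B, 1-aligned)
33..40  -- padding (7B)
40..48  c  (8B, 8-aligned)
sizeof = 48, alignof = 8
data bytes 37, size 48 → padding 11

11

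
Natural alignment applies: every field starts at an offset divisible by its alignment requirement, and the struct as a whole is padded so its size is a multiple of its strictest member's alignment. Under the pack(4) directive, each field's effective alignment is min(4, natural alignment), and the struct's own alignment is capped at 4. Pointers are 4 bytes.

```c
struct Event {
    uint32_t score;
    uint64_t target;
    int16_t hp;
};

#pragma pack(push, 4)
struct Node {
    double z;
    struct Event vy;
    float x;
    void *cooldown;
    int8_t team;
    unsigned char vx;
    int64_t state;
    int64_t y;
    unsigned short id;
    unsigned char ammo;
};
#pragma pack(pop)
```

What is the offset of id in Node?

Event: score at 0 (size 4, align 4) → ends 4; pad 4 to align 8 for target; target at 8 (size 8, align 8) → ends 16; hp at 16 (size 2, align 2) → ends 18; tail pad 6 to reach multiple of 8; total 24 bytes, alignment 8
z at 0 (size 8, align 4) → ends 8
vy at 8 (size 24, align 4) → ends 32
x at 32 (size 4, align 4) → ends 36
cooldown at 36 (size 4, align 4) → ends 40
team at 40 (size 1, align 1) → ends 41
vx at 41 (size 1, align 1) → ends 42
pad 2 to align 4 for state
state at 44 (size 8, align 4) → ends 52
y at 52 (size 8, align 4) → ends 60
id at 60 (size 2, align 2) → ends 62

60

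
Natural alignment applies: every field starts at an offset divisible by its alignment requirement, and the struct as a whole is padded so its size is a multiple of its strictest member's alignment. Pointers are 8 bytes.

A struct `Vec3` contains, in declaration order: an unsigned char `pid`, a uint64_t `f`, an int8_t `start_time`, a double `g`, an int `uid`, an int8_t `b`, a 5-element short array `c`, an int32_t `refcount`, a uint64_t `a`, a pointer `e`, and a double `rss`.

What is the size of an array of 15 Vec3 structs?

1200

pid at 0 (size 1, align 1) → ends 1
pad 7 to align 8 for f
f at 8 (size 8, align 8) → ends 16
start_time at 16 (size 1, align 1) → ends 17
pad 7 to align 8 for g
g at 24 (size 8, align 8) → ends 32
uid at 32 (size 4, align 4) → ends 36
b at 36 (size 1, align 1) → ends 37
pad 1 to align 2 for c
c at 38 (size 10, align 2) → ends 48
refcount at 48 (size 4, align 4) → ends 52
pad 4 to align 8 for a
a at 56 (size 8, align 8) → ends 64
e at 64 (size 8, align 8) → ends 72
rss at 72 (size 8, align 8) → ends 80
total 80 bytes, alignment 8
array of 15: 15 × 80 = 1200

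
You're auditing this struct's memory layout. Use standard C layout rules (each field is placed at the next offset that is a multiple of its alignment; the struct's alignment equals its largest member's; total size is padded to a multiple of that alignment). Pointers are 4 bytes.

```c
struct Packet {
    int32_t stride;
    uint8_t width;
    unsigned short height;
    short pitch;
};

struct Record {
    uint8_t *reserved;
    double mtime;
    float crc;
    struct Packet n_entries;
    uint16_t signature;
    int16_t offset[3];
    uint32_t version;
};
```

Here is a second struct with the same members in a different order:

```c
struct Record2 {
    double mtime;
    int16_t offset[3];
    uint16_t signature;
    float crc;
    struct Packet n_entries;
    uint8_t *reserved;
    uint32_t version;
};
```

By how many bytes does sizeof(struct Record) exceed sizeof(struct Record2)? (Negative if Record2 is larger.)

Packet: stride at 0 (size 4, align 4) → ends 4; width at 4 (size 1, align 1) → ends 5; pad 1 to align 2 for height; height at 6 (size 2, align 2) → ends 8; pitch at 8 (size 2, align 2) → ends 10; tail pad 2 to reach multiple of 4; total 12 bytes, alignment 4
reserved at 0 (size 4, align 4) → ends 4
pad 4 to align 8 for mtime
mtime at 8 (size 8, align 8) → ends 16
crc at 16 (size 4, align 4) → ends 20
n_entries at 20 (size 12, align 4) → ends 32
signature at 32 (size 2, align 2) → ends 34
offset at 34 (size 6, align 2) → ends 40
version at 40 (size 4, align 4) → ends 44
tail pad 4 to reach multiple of 8
total 48 bytes, alignment 8
— Record2 —
mtime at 0 (size 8, align 8) → ends 8
offset at 8 (size 6, align 2) → ends 14
signature at 14 (size 2, align 2) → ends 16
crc at 16 (size 4, align 4) → ends 20
n_entries at 20 (size 12, align 4) → ends 32
reserved at 32 (size 4, align 4) → ends 36
version at 36 (size 4, align 4) → ends 40
total 40 bytes, alignment 8
48 − 40 = 8

8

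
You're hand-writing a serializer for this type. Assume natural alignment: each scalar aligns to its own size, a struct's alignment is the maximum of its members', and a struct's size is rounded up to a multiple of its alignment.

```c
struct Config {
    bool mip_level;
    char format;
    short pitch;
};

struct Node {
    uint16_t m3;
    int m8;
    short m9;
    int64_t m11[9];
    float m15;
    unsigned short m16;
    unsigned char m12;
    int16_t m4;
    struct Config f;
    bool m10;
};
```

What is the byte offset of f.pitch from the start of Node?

Config: mip_level at 0 (size 1, align 1) → ends 1; format at 1 (size 1, align 1) → ends 2; pitch at 2 (size 2, align 2) → ends 4; total 4 bytes, alignment 2
m3 at 0 (size 2, align 2) → ends 2
pad 2 to align 4 for m8
m8 at 4 (size 4, align 4) → ends 8
m9 at 8 (size 2, align 2) → ends 10
pad 6 to align 8 for m11
m11 at 16 (size 72, align 8) → ends 88
m15 at 88 (size 4, align 4) → ends 92
m16 at 92 (size 2, align 2) → ends 94
m12 at 94 (size 1, align 1) → ends 95
pad 1 to align 2 for m4
m4 at 96 (size 2, align 2) → ends 98
f at 98 (size 4, align 2) → ends 102
within Config: pitch at 2
98 + 2 = 100

100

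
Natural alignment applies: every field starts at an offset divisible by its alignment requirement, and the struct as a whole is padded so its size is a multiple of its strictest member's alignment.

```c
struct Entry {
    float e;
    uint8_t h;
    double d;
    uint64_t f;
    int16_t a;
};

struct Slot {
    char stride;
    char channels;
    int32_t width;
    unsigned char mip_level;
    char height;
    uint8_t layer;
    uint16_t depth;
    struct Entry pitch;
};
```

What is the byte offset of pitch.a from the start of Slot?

40

Entry: e at 0 (size 4, align 4) → ends 4; h at 4 (size 1, align 1) → ends 5; pad 3 to align 8 for d; d at 8 (size 8, align 8) → ends 16; f at 16 (size 8, align 8) → ends 24; a at 24 (size 2, align 2) → ends 26; tail pad 6 to reach multiple of 8; total 32 bytes, alignment 8
stride at 0 (size 1, align 1) → ends 1
channels at 1 (size 1, align 1) → ends 2
pad 2 to align 4 for width
width at 4 (size 4, align 4) → ends 8
mip_level at 8 (size 1, align 1) → ends 9
height at 9 (size 1, align 1) → ends 10
layer at 10 (size 1, align 1) → ends 11
pad 1 to align 2 for depth
depth at 12 (size 2, align 2) → ends 14
pad 2 to align 8 for pitch
pitch at 16 (size 32, align 8) → ends 48
within Entry: a at 24
16 + 24 = 40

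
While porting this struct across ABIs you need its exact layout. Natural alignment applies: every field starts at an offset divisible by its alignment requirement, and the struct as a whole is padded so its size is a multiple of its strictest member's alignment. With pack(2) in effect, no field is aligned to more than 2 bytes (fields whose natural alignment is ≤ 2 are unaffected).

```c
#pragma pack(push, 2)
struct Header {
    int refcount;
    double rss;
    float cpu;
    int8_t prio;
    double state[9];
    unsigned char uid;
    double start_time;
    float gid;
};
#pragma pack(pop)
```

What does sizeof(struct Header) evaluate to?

104

0..4  refcount  (4B, 2-aligned)
4..12  rss  (8B, 2-aligned)
12..16  cpu  (4B, 2-aligned)
16..17  prio  (1B, 1-aligned)
17..18  -- padding (1B)
18..90  state  (72B, 2-aligned)
90..91  uid  (1B, 1-aligned)
91..92  -- padding (1B)
92..100  start_time  (8B, 2-aligned)
100..104  gid  (4B, 2-aligned)
sizeof = 104, alignof = 2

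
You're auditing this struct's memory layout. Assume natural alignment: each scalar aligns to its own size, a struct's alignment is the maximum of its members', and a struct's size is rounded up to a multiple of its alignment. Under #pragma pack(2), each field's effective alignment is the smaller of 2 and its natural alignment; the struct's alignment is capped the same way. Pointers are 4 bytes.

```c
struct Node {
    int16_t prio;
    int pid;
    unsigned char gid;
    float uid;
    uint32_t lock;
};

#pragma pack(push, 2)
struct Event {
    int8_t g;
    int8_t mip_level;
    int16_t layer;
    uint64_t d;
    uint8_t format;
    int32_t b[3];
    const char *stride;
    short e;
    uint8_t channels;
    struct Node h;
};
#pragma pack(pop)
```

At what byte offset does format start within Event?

Node: 0..2  prio  (2B, 2-aligned); 2..4  -- padding (2B); 4..8  pid  (4B, 4-aligned); 8..9  gid  (1B, 1-aligned); 9..12  -- padding (3B); 12..16  uid  (4B, 4-aligned); 16..20  lock  (4B, 4-aligned); sizeof = 20, alignof = 4
0..1  g  (1B, 1-aligned)
1..2  mip_level  (1B, 1-aligned)
2..4  layer  (2B, 2-aligned)
4..12  d  (8B, 2-aligned)
12..13  format  (1B, 1-aligned)

12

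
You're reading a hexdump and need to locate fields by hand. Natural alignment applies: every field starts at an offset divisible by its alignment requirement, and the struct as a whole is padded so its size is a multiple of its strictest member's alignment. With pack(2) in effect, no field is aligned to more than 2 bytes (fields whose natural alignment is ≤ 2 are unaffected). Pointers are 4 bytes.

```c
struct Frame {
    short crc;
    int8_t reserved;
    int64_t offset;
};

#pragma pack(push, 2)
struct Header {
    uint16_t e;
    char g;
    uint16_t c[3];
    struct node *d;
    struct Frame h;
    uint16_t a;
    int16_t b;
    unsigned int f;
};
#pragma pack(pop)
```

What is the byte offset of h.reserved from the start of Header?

16

Frame: 0..2  crc  (2B, 2-aligned); 2..3  reserved  (1B, 1-aligned); 3..8  -- padding (5B); 8..16  offset  (8B, 8-aligned); sizeof = 16, alignof = 8
0..2  e  (2B, 2-aligned)
2..3  g  (1B, 1-aligned)
3..4  -- padding (1B)
4..10  c  (6B, 2-aligned)
10..14  d  (4B, 2-aligned)
14..30  h  (16B, 2-aligned)
within Frame: reserved at 2
14 + 2 = 16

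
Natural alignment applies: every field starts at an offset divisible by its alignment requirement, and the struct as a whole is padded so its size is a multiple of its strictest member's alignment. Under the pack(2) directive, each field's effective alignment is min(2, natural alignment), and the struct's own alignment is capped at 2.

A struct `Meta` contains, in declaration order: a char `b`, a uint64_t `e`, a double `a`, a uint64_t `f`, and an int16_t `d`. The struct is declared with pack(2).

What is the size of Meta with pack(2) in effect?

28

@0: b [1B, align 1] → 1
+1 pad (align 2)
@2: e [8B, align 2] → 10
@10: a [8B, align 2] → 18
@18: f [8B, align 2] → 26
@26: d [2B, align 2] → 28
size 28, align 2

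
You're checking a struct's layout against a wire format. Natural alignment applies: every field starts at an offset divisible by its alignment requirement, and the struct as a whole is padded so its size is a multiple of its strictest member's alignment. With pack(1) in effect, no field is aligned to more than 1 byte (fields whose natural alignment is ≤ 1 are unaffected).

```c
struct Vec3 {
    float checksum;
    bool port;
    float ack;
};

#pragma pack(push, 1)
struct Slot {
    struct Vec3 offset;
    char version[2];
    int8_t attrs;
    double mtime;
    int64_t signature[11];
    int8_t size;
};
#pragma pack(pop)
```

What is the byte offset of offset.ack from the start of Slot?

Vec3: 0..4  checksum  (4B, 4-aligned); 4..5  port  (1B, 1-aligned); 5..8  -- padding (3B); 8..12  ack  (4B, 4-aligned); sizeof = 12, alignof = 4
0..12  offset  (12B, 1-aligned)
within Vec3: ack at 8
0 + 8 = 8

8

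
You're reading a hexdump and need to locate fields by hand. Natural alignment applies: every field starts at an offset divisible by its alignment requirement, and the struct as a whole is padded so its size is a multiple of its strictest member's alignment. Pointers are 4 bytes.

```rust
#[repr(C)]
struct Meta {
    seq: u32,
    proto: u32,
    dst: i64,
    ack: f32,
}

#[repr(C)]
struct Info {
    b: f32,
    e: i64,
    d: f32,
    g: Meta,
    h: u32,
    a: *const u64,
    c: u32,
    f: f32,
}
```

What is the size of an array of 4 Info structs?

256

Meta: seq at 0 (size 4, align 4) → ends 4; proto at 4 (size 4, align 4) → ends 8; dst at 8 (size 8, align 8) → ends 16; ack at 16 (size 4, align 4) → ends 20; tail pad 4 to reach multiple of 8; total 24 bytes, alignment 8
b at 0 (size 4, align 4) → ends 4
pad 4 to align 8 for e
e at 8 (size 8, align 8) → ends 16
d at 16 (size 4, align 4) → ends 20
pad 4 to align 8 for g
g at 24 (size 24, align 8) → ends 48
h at 48 (size 4, align 4) → ends 52
a at 52 (size 4, align 4) → ends 56
c at 56 (size 4, align 4) → ends 60
f at 60 (size 4, align 4) → ends 64
total 64 bytes, alignment 8
array of 4: 4 × 64 = 256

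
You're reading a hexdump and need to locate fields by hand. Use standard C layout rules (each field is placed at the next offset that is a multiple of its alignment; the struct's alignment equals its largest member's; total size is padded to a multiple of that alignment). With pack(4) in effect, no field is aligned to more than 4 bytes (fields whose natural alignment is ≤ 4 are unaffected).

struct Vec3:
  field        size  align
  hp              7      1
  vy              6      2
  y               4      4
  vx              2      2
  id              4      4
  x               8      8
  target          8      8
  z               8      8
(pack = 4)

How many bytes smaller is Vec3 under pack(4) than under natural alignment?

4

natural layout:
  @0: hp [7B, align 1] → 7
  +1 pad (align 2)
  @8: vy [6B, align 2] → 14
  +2 pad (align 4)
  @16: y [4B, align 4] → 20
  @20: vx [2B, align 2] → 22
  +2 pad (align 4)
  @24: id [4B, align 4] → 28
  +4 pad (align 8)
  @32: x [8B, align 8] → 40
  @40: target [8B, align 8] → 48
  @48: z [8B, align 8] → 56
  size 56, align 8
packed(4) layout:
  @0: hp [7B, align 1] → 7
  +1 pad (align 2)
  @8: vy [6B, align 2] → 14
  +2 pad (align 4)
  @16: y [4B, align 4] → 20
  @20: vx [2B, align 2] → 22
  +2 pad (align 4)
  @24: id [4B, align 4] → 28
  @28: x [8B, align 4] → 36
  @36: target [8B, align 4] → 44
  @44: z [8B, align 4] → 52
  size 52, align 4
56 − 52 = 4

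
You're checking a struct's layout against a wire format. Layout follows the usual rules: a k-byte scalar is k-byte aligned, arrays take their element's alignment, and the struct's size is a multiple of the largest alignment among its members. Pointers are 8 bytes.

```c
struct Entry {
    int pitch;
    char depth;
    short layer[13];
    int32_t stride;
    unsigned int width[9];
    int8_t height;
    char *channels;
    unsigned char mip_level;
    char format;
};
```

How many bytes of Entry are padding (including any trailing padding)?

0..4  pitch  (4B, 4-aligned)
4..5  depth  (1B, 1-aligned)
5..6  -- padding (1B)
6..32  layer  (26B, 2-aligned)
32..36  stride  (4B, 4-aligned)
36..72  width  (36B, 4-aligned)
72..73  height  (1B, 1-aligned)
73..80  -- padding (7B)
80..88  channels  (8B, 8-aligned)
88..89  mip_level  (1B, 1-aligned)
89..90  format  (1B, 1-aligned)
90..96  -- tail padding (6B)
sizeof = 96, alignof = 8
data bytes 82, size 96 → padding 14

14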